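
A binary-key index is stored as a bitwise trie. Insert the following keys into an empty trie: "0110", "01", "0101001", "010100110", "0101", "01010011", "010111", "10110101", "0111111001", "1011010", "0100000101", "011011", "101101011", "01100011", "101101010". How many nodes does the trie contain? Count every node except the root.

43

Count nodes per top-level branch (shared prefixes stored once):
  '0'-branch (01, 0100000101, 0101, 0101001, 01010011, 010100110, 010111, 0110, 01100011, 011011, 0111111001): 33 nodes
  '1'-branch (1011010, 10110101, 101101010, 101101011): 10 nodes
Sum: 43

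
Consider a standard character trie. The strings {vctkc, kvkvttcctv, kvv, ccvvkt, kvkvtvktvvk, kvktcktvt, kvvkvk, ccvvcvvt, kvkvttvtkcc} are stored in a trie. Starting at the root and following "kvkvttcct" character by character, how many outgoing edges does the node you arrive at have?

Walk "kvkvttcct" from the root, arriving at one node.
Distinct next characters after "kvkvttcct": v.
That node has 1 child edge.

1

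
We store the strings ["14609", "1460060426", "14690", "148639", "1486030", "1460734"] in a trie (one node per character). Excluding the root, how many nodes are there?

Trie structure (* marks end of a word):
(root)
└─ 1
   └─ 4
      ├─ 6
      │  ├─ 0
      │  │  ├─ 0
      │  │  │  └─ 6
      │  │  │     └─ 0
      │  │  │        └─ 4
      │  │  │           └─ 2
      │  │  │              └─ 6 *
      │  │  ├─ 7
      │  │  │  └─ 3
      │  │  │     └─ 4 *
      │  │  └─ 9 *
      │  └─ 9
      │     └─ 0 *
      └─ 8
         └─ 6
            ├─ 0
            │  └─ 3
            │     └─ 0 *
            └─ 3
               └─ 9 *
Counting every labelled node above: 23.

23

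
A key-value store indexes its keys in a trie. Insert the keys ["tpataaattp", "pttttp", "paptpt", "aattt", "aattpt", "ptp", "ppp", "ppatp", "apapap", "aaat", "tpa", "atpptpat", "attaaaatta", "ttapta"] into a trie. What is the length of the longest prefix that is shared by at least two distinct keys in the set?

4

Equivalently: take the maximum, over all pairs, of their longest common prefix length.
e.g. "aattpt" and "aattt" share the prefix "aatt" of length 4; no pair shares a longer one.
Longest shared-prefix length: 4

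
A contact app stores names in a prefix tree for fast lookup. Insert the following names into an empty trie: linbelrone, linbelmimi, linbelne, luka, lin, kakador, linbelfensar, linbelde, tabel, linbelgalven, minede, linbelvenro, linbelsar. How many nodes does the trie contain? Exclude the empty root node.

Insert word by word; a character creates a node only if that edge doesn't already exist:
  "linbelrone" → 10 new (l, i, n, b, e, l, r, o, n, e)
  "linbelmimi" → prefix "linbel" already present; 4 new (m, i, m, i)
  "linbelne" → prefix "linbel" already present; 2 new (n, e)
  "luka" → prefix "l" already present; 3 new (u, k, a)
  "lin" → prefix "lin" already present; 0 new (none)
  "kakador" → 7 new (k, a, k, a, d, o, r)
  "linbelfensar" → prefix "linbel" already present; 6 new (f, e, n, s, a, r)
  "linbelde" → prefix "linbel" already present; 2 new (d, e)
  "tabel" → 5 new (t, a, b, e, l)
  "linbelgalven" → prefix "linbel" already present; 6 new (g, a, l, v, e, n)
  "minede" → 6 new (m, i, n, e, d, e)
  "linbelvenro" → prefix "linbel" already present; 5 new (v, e, n, r, o)
  "linbelsar" → prefix "linbel" already present; 3 new (s, a, r)
Total nodes = 10 + 4 + 2 + 3 + 0 + 7 + 6 + 2 + 5 + 6 + 6 + 5 + 3 = 59

59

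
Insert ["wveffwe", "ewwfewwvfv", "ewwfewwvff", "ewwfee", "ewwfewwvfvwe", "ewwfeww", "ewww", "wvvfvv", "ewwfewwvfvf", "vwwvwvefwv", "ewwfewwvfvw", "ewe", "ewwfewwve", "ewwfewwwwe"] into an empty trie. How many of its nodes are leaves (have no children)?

11

Leaves are exactly the stored words that no other stored word extends.
Those words: "ewe", "ewwfee", "ewwfewwve", "ewwfewwvff", "ewwfewwvfvf", "ewwfewwvfvwe", "ewwfewwwwe", "ewww", "vwwvwvefwv", "wveffwe", "wvvfvv"
Leaf count: 11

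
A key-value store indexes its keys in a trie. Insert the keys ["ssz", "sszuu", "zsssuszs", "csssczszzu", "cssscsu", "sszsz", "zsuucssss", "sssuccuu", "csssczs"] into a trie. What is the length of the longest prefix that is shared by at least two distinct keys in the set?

7

Equivalently: take the maximum, over all pairs, of their longest common prefix length.
"csssczs" and "csssczszzu" agree on "csssczs" (7 characters) before diverging; nothing deeper is shared.
Longest shared-prefix length: 7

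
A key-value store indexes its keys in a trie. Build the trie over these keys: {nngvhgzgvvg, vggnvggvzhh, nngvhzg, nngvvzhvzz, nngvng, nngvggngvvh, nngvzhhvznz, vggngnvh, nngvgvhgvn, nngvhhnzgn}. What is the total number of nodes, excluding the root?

60

For each word, the new-node count is its length minus the longest prefix already in the trie:
  "nngvhgzgvvg" → 11 new (n, n, g, v, h, g, z, g, v, v, g)
  "vggnvggvzhh" → 11 new (v, g, g, n, v, g, g, v, z, h, h)
  "nngvhzg" → prefix "nngvh" already present; 2 new (z, g)
  "nngvvzhvzz" → prefix "nngv" already present; 6 new (v, z, h, v, z, z)
  "nngvng" → prefix "nngv" already present; 2 new (n, g)
  "nngvggngvvh" → prefix "nngv" already present; 7 new (g, g, n, g, v, v, h)
  "nngvzhhvznz" → prefix "nngv" already present; 7 new (z, h, h, v, z, n, z)
  "vggngnvh" → prefix "vggn" already present; 4 new (g, n, v, h)
  "nngvgvhgvn" → prefix "nngvg" already present; 5 new (v, h, g, v, n)
  "nngvhhnzgn" → prefix "nngvh" already present; 5 new (h, n, z, g, n)
Total nodes = 11 + 11 + 2 + 6 + 2 + 7 + 7 + 4 + 5 + 5 = 60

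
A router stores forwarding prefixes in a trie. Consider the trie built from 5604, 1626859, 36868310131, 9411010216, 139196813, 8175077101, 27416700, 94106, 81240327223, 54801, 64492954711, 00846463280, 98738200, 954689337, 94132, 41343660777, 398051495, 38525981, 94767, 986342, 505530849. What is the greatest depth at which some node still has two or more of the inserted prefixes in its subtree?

Look for the deepest trie node that still has at least two words in its subtree.
"94106" and "9411010216" agree on "941" (3 characters) before diverging; nothing deeper is shared.
Longest shared-prefix length: 3

3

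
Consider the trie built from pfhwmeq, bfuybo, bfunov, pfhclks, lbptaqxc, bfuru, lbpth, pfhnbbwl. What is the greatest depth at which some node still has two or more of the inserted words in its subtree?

4

Equivalently: take the maximum, over all pairs, of their longest common prefix length.
e.g. "lbptaqxc" and "lbpth" share the prefix "lbpt" of length 4; no pair shares a longer one.
Longest shared-prefix length: 4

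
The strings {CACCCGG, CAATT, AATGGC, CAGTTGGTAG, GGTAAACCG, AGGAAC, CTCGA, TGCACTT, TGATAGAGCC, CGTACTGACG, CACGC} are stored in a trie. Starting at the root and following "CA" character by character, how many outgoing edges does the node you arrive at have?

3

Follow the path "CA" to its node, then look at its outgoing edges.
Distinct next characters after "CA": A, C, G.
That node has 3 child edges.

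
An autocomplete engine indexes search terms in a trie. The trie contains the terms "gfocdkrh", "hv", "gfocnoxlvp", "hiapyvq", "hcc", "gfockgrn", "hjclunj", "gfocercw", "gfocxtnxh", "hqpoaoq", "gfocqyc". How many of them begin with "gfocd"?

1

Walk to "gfocd"; the words in its subtree are exactly those with that prefix.
Words under "gfocd": gfocdkrh
Count: 1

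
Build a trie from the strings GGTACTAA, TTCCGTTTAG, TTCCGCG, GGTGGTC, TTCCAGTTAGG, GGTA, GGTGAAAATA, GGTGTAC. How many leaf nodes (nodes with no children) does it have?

7

A leaf is a node with no children — equivalently, the end of a word that is not a proper prefix of any other stored word.
Those words: "GGTACTAA", "GGTGAAAATA", "GGTGGTC", "GGTGTAC", "TTCCAGTTAGG", "TTCCGCG", "TTCCGTTTAG"
Leaf count: 7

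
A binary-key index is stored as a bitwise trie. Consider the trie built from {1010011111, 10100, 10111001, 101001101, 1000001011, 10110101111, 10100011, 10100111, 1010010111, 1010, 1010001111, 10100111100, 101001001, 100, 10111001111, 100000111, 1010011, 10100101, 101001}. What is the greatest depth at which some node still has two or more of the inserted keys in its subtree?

The deepest shared node is where two words last agree before diverging.
"10100111100" and "1010011111" agree on "101001111" (9 characters) before diverging; nothing deeper is shared.
Longest shared-prefix length: 9

9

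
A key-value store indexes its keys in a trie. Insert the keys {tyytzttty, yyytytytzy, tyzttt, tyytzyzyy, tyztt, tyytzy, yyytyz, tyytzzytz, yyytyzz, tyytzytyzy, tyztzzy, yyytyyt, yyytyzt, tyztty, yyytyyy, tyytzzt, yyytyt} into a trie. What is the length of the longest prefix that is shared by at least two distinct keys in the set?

The deepest shared node is where two words last agree before diverging.
e.g. "tyytzy" and "tyytzytyzy" share the prefix "tyytzy" of length 6; no pair shares a longer one.
Longest shared-prefix length: 6

6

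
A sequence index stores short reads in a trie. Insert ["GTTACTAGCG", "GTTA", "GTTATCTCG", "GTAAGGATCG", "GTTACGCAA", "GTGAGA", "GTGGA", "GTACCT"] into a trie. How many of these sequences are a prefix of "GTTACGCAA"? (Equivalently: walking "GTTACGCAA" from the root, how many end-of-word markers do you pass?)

2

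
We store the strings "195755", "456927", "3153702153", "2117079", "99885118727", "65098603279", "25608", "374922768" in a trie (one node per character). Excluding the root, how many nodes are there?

Count nodes per top-level branch (shared prefixes stored once):
  '1'-branch (195755): 6 nodes
  '2'-branch (2117079, 25608): 11 nodes
  '3'-branch (3153702153, 374922768): 18 nodes
  '4'-branch (456927): 6 nodes
  '6'-branch (65098603279): 11 nodes
  '9'-branch (99885118727): 11 nodes
Sum: 63

63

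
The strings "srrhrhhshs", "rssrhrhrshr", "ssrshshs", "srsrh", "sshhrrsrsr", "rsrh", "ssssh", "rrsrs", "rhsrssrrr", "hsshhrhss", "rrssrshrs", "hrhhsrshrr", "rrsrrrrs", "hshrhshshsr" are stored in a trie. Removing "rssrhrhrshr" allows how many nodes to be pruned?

Walk "rssrhrhrshr" from the leaf back toward the root, removing each node that no remaining word uses.
The suffix "srhrhrshr" (9 nodes) is used only by "rssrhrhrshr"; the node for "rs" still has the child "r", so pruning stops there.
Nodes removed: 9

9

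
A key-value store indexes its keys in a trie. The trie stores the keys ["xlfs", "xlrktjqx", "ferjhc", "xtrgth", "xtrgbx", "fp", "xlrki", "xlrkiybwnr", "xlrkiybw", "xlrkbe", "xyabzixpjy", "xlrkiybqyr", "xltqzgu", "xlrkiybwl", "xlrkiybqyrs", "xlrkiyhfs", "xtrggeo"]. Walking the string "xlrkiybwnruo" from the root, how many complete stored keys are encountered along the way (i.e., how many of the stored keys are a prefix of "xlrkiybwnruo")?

Traverse "xlrkiybwnruo" character by character; count nodes along the way that are marked as word ends.
Prefixes of the query that are stored words: "xlrki", "xlrkiybw", "xlrkiybwnr"
Count: 3

3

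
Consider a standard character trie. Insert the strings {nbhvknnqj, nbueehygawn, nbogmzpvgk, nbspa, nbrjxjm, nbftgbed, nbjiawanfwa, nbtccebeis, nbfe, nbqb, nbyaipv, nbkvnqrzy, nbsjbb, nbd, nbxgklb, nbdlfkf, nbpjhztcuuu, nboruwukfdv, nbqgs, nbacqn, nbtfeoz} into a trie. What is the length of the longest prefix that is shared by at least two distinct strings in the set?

3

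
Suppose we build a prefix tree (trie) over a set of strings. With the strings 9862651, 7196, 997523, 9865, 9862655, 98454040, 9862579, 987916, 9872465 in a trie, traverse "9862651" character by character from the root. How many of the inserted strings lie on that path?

Check each prefix of "9862651" against the stored set — each match is an end-marker on the path.
Prefixes of the query that are stored words: "9862651"
Count: 1

1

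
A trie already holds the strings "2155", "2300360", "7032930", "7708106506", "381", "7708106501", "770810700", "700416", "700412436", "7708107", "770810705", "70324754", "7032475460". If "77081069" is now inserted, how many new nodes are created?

Walking "77081069" from the root, the first 7 characters ("7708106") follow existing edges; "9" is the first miss.
So 8 − 7 = 1 new nodes.

1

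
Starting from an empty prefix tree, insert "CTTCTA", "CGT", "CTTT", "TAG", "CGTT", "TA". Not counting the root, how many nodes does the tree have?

Trie structure (* marks end of a word):
(root)
├─ C
│  ├─ G
│  │  └─ T *
│  │     └─ T *
│  └─ T
│     └─ T
│        ├─ C
│        │  └─ T
│        │     └─ A *
│        └─ T *
└─ T
   └─ A *
      └─ G *
Counting every labelled node above: 13.

13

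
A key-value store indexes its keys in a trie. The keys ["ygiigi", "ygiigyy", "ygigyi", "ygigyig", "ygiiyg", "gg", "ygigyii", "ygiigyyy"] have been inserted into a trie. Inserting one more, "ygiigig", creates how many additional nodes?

Walking "ygiigig" from the root, the first 6 characters ("ygiigi") follow existing edges; "g" is the first miss.
Each of the 1 remaining characters creates one node.

1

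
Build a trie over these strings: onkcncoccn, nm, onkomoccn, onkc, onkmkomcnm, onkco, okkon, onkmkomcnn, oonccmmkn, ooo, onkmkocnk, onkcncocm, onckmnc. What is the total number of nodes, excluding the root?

49

For each word, the new-node count is its length minus the longest prefix already in the trie:
  "onkcncoccn" → 10 new (o, n, k, c, n, c, o, c, c, n)
  "nm" → 2 new (n, m)
  "onkomoccn" → prefix "onk" already present; 6 new (o, m, o, c, c, n)
  "onkc" → prefix "onkc" already present; 0 new (none)
  "onkmkomcnm" → prefix "onk" already present; 7 new (m, k, o, m, c, n, m)
  "onkco" → prefix "onkc" already present; 1 new (o)
  "okkon" → prefix "o" already present; 4 new (k, k, o, n)
  "onkmkomcnn" → prefix "onkmkomcn" already present; 1 new (n)
  "oonccmmkn" → prefix "o" already present; 8 new (o, n, c, c, m, m, k, n)
  "ooo" → prefix "oo" already present; 1 new (o)
  "onkmkocnk" → prefix "onkmko" already present; 3 new (c, n, k)
  "onkcncocm" → prefix "onkcncoc" already present; 1 new (m)
  "onckmnc" → prefix "on" already present; 5 new (c, k, m, n, c)
Total nodes = 10 + 2 + 6 + 0 + 7 + 1 + 4 + 1 + 8 + 1 + 3 + 1 + 5 = 49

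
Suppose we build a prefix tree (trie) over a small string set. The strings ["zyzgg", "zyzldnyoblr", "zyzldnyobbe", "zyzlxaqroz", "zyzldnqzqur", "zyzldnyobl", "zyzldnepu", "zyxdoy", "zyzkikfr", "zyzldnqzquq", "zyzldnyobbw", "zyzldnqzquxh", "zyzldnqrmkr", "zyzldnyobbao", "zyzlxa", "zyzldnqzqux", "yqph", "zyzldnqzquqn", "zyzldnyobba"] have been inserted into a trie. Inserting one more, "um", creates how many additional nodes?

2

No existing word starts with "u", so every character of "um" needs a new node.
2 − 0 = 2 new nodes.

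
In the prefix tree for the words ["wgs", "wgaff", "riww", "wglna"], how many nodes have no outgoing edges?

4

Leaves are exactly the stored words that no other stored word extends.
Those words: "riww", "wgaff", "wglna", "wgs"
Leaf count: 4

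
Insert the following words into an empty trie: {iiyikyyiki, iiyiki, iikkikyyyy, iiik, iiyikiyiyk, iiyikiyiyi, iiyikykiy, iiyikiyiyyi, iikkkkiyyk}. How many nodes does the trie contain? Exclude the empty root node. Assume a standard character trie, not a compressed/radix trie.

Trie structure (* marks end of a word):
(root)
└─ i
   └─ i
      ├─ i
      │  └─ k *
      ├─ k
      │  └─ k
      │     ├─ i
      │     │  └─ k
      │     │     └─ y
      │     │        └─ y
      │     │           └─ y
      │     │              └─ y *
      │     └─ k
      │        └─ k
      │           └─ i
      │              └─ y
      │                 └─ y
      │                    └─ k *
      └─ y
         └─ i
            └─ k
               ├─ i *
               │  └─ y
               │     └─ i
               │        └─ y
               │           ├─ i *
               │           ├─ k *
               │           └─ y
               │              └─ i *
               └─ y
                  ├─ k
                  │  └─ i
                  │     └─ y *
                  └─ y
                     └─ i
                        └─ k
                           └─ i *
Counting every labelled node above: 37.

37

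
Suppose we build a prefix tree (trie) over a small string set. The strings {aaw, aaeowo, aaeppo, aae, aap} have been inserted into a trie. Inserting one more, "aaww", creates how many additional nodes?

"aaw" is already a path in the trie; the remaining "w" must be added.
New nodes needed: |"aaww"| − 3 = 4 − 3 = 1.

1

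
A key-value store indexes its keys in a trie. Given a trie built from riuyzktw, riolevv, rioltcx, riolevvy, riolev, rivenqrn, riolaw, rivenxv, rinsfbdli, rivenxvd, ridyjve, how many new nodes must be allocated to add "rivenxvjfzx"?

"rivenxv" is already a path in the trie; the remaining "jfzx" must be added.
Each of the 4 remaining characters creates one node.

4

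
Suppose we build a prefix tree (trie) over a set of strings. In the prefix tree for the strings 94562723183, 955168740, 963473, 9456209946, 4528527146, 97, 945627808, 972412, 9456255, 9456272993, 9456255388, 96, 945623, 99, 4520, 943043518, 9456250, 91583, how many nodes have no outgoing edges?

15

A leaf is a node with no children — equivalently, the end of a word that is not a proper prefix of any other stored word.
Those words: "4520", "4528527146", "91583", "943043518", "9456209946", "945623", "9456250", "9456255388", "94562723183", "9456272993", "945627808", "955168740", "963473", "972412", "99"
Leaf count: 15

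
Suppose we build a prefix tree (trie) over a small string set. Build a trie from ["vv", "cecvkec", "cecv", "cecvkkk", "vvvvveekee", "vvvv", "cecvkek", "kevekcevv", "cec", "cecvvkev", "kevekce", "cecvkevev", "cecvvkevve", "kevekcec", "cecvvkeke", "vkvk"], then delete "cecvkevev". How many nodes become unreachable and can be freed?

3

A node on "cecvkevev"'s path can go only if nothing else ends at it or branches off below it.
The suffix "vev" (3 nodes) is used only by "cecvkevev"; the node for "cecvke" still has the child "c", so pruning stops there.
Nodes removed: 3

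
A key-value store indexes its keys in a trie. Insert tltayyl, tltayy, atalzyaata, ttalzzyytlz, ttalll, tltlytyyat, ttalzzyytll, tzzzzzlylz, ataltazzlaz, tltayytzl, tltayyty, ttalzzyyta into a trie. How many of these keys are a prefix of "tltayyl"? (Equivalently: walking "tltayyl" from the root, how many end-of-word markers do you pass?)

2

Walk "tltayyl" from the root; an end-of-word marker is hit whenever a stored word is a prefix of "tltayyl".
Prefixes of the query that are stored words: "tltayy", "tltayyl"
Count: 2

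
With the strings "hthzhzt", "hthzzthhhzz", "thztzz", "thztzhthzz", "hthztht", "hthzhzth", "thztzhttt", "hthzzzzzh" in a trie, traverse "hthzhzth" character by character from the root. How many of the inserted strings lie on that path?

2

Check each prefix of "hthzhzth" against the stored set — each match is an end-marker on the path.
Prefixes of the query that are stored words: "hthzhzt", "hthzhzth"
Count: 2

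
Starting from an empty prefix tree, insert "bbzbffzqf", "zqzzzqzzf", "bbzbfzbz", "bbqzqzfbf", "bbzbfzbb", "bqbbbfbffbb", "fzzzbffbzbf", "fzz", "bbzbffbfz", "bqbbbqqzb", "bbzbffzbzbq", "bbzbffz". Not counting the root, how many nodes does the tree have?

61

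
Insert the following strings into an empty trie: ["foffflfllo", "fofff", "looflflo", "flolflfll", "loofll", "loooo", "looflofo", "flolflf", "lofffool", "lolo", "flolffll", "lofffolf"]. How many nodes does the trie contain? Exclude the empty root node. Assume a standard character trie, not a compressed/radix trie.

45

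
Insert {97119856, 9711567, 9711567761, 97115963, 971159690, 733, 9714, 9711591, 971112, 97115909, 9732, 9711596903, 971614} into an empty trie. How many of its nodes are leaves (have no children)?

11

Leaves are exactly the stored words that no other stored word extends.
Those words: "733", "971112", "9711567761", "97115909", "9711591", "97115963", "9711596903", "97119856", "9714", "971614", "9732"
Leaf count: 11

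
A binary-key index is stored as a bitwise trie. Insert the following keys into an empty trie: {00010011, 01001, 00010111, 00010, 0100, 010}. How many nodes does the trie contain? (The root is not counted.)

15

Count nodes per top-level branch (shared prefixes stored once):
  '0'-branch (00010, 00010011, 00010111, 010, 0100, 01001): 15 nodes
Sum: 15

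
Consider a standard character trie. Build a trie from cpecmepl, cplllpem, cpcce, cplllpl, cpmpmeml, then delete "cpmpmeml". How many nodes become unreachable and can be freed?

6

A node on "cpmpmeml"'s path can go only if nothing else ends at it or branches off below it.
The suffix "mpmeml" (6 nodes) is used only by "cpmpmeml"; the node for "cp" still has the child "e", so pruning stops there.
Nodes removed: 6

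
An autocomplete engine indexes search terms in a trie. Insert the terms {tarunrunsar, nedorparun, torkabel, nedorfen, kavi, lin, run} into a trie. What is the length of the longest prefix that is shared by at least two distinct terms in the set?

The deepest shared node is where two words last agree before diverging.
"nedorfen" and "nedorparun" agree on "nedor" (5 characters) before diverging; nothing deeper is shared.
Longest shared-prefix length: 5

5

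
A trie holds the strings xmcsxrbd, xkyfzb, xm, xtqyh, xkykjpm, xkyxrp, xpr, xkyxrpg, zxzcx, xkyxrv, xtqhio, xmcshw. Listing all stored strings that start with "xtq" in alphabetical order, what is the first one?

Words with prefix "xtq", in lexicographic order: "xtqhio", "xtqyh"
The 1st is xtqhio.

xtqhio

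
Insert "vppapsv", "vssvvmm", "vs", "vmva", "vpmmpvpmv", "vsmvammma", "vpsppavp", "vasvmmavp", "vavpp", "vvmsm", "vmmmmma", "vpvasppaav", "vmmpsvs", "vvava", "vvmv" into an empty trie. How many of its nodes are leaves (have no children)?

14

Leaves are exactly the stored words that no other stored word extends.
Those words: "vasvmmavp", "vavpp", "vmmmmma", "vmmpsvs", "vmva", "vpmmpvpmv", "vppapsv", "vpsppavp", "vpvasppaav", "vsmvammma", "vssvvmm", "vvava", "vvmsm", "vvmv"
Leaf count: 14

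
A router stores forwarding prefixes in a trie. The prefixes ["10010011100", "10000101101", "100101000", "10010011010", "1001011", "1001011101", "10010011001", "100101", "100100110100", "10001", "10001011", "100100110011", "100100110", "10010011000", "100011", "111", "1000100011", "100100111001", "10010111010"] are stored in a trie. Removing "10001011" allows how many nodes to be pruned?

After clearing the end-marker at "10001011", prune upward until reaching a node still needed by another word.
The suffix "11" (2 nodes) is used only by "10001011"; the node for "100010" still has the child "0", so pruning stops there.
Nodes removed: 2

2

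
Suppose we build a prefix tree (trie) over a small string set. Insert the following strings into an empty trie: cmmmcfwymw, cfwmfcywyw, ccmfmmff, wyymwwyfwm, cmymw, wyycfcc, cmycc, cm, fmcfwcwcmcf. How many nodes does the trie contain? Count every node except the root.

56

For each word, the new-node count is its length minus the longest prefix already in the trie:
  "cmmmcfwymw" → 10 new (c, m, m, m, c, f, w, y, m, w)
  "cfwmfcywyw" → prefix "c" already present; 9 new (f, w, m, f, c, y, w, y, w)
  "ccmfmmff" → prefix "c" already present; 7 new (c, m, f, m, m, f, f)
  "wyymwwyfwm" → 10 new (w, y, y, m, w, w, y, f, w, m)
  "cmymw" → prefix "cm" already present; 3 new (y, m, w)
  "wyycfcc" → prefix "wyy" already present; 4 new (c, f, c, c)
  "cmycc" → prefix "cmy" already present; 2 new (c, c)
  "cm" → prefix "cm" already present; 0 new (none)
  "fmcfwcwcmcf" → 11 new (f, m, c, f, w, c, w, c, m, c, f)
Total nodes = 10 + 9 + 7 + 10 + 3 + 4 + 2 + 0 + 11 = 56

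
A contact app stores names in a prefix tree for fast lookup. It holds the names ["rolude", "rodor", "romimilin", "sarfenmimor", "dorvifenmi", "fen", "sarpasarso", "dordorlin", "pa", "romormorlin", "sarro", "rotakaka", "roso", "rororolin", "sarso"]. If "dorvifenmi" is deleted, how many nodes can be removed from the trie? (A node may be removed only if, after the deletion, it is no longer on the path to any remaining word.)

A node on "dorvifenmi"'s path can go only if nothing else ends at it or branches off below it.
The suffix "vifenmi" (7 nodes) is used only by "dorvifenmi"; the node for "dor" still has the child "d", so pruning stops there.
Nodes removed: 7

7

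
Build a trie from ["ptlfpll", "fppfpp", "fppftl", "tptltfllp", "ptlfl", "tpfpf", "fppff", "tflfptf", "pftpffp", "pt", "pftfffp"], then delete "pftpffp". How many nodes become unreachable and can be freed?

4

A node on "pftpffp"'s path can go only if nothing else ends at it or branches off below it.
The suffix "pffp" (4 nodes) is used only by "pftpffp"; the node for "pft" still has the child "f", so pruning stops there.
Nodes removed: 4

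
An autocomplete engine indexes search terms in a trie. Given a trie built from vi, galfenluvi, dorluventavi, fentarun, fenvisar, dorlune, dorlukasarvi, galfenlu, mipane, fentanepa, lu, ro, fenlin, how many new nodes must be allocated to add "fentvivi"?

4

"fent" is already a path in the trie; the remaining "vivi" must be added.
Each of the 4 remaining characters creates one node.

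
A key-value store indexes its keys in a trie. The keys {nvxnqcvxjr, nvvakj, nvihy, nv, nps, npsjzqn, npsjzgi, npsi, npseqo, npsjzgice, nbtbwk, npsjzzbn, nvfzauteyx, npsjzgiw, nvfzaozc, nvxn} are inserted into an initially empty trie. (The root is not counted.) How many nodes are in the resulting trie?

51

Insert word by word; a character creates a node only if that edge doesn't already exist:
  "nvxnqcvxjr" → 10 new (n, v, x, n, q, c, v, x, j, r)
  "nvvakj" → prefix "nv" already present; 4 new (v, a, k, j)
  "nvihy" → prefix "nv" already present; 3 new (i, h, y)
  "nv" → prefix "nv" already present; 0 new (none)
  "nps" → prefix "n" already present; 2 new (p, s)
  "npsjzqn" → prefix "nps" already present; 4 new (j, z, q, n)
  "npsjzgi" → prefix "npsjz" already present; 2 new (g, i)
  "npsi" → prefix "nps" already present; 1 new (i)
  "npseqo" → prefix "nps" already present; 3 new (e, q, o)
  "npsjzgice" → prefix "npsjzgi" already present; 2 new (c, e)
  "nbtbwk" → prefix "n" already present; 5 new (b, t, b, w, k)
  "npsjzzbn" → prefix "npsjz" already present; 3 new (z, b, n)
  "nvfzauteyx" → prefix "nv" already present; 8 new (f, z, a, u, t, e, y, x)
  "npsjzgiw" → prefix "npsjzgi" already present; 1 new (w)
  "nvfzaozc" → prefix "nvfza" already present; 3 new (o, z, c)
  "nvxn" → prefix "nvxn" already present; 0 new (none)
Total nodes = 10 + 4 + 3 + 0 + 2 + 4 + 2 + 1 + 3 + 2 + 5 + 3 + 8 + 1 + 3 + 0 = 51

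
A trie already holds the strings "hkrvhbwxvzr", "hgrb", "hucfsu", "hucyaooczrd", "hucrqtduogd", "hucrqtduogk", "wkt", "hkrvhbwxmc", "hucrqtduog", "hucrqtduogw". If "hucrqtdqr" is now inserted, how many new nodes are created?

2

"hucrqtd" is already a path in the trie; the remaining "qr" must be added.
Each of the 2 remaining characters creates one node.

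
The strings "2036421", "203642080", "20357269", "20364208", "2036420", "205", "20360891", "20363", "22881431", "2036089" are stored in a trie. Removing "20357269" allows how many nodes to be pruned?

5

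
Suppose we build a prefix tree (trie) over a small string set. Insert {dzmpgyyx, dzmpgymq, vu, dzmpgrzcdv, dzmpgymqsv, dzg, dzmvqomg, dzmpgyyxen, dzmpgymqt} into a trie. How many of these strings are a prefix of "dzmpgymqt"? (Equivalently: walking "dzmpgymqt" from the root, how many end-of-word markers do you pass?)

2

Traverse "dzmpgymqt" character by character; count nodes along the way that are marked as word ends.
Prefixes of the query that are stored words: "dzmpgymq", "dzmpgymqt"
Count: 2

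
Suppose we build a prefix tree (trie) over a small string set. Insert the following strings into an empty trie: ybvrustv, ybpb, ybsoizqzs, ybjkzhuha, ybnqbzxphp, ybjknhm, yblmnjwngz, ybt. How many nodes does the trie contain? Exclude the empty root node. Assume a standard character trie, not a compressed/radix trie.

44

Insert word by word; a character creates a node only if that edge doesn't already exist:
  "ybvrustv" → 8 new (y, b, v, r, u, s, t, v)
  "ybpb" → prefix "yb" already present; 2 new (p, b)
  "ybsoizqzs" → prefix "yb" already present; 7 new (s, o, i, z, q, z, s)
  "ybjkzhuha" → prefix "yb" already present; 7 new (j, k, z, h, u, h, a)
  "ybnqbzxphp" → prefix "yb" already present; 8 new (n, q, b, z, x, p, h, p)
  "ybjknhm" → prefix "ybjk" already present; 3 new (n, h, m)
  "yblmnjwngz" → prefix "yb" already present; 8 new (l, m, n, j, w, n, g, z)
  "ybt" → prefix "yb" already present; 1 new (t)
Total nodes = 8 + 2 + 7 + 7 + 8 + 3 + 8 + 1 = 44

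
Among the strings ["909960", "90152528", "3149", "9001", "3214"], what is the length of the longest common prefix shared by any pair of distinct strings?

Look for the deepest trie node that still has at least two words in its subtree.
e.g. "9001" and "90152528" share the prefix "90" of length 2; no pair shares a longer one.
Longest shared-prefix length: 2

2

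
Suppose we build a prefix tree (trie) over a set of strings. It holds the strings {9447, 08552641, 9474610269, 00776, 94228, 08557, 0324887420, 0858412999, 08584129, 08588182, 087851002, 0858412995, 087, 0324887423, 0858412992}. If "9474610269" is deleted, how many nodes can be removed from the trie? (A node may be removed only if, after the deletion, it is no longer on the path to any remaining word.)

After clearing the end-marker at "9474610269", prune upward until reaching a node still needed by another word.
The suffix "74610269" (8 nodes) is used only by "9474610269"; the node for "94" still has the child "4", so pruning stops there.
Nodes removed: 8

8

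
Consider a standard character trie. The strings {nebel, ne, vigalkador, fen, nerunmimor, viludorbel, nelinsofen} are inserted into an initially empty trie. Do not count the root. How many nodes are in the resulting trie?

For each word, the new-node count is its length minus the longest prefix already in the trie:
  "nebel" → 5 new (n, e, b, e, l)
  "ne" → prefix "ne" already present; 0 new (none)
  "vigalkador" → 10 new (v, i, g, a, l, k, a, d, o, r)
  "fen" → 3 new (f, e, n)
  "nerunmimor" → prefix "ne" already present; 8 new (r, u, n, m, i, m, o, r)
  "viludorbel" → prefix "vi" already present; 8 new (l, u, d, o, r, b, e, l)
  "nelinsofen" → prefix "ne" already present; 8 new (l, i, n, s, o, f, e, n)
Total nodes = 5 + 0 + 10 + 3 + 8 + 8 + 8 = 42

42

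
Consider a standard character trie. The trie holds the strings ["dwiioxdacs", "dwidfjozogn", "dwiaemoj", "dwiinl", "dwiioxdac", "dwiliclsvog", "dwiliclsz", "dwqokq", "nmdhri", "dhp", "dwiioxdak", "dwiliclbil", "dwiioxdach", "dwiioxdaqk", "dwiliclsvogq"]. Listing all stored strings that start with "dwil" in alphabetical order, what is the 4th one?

dwiliclsz

DFS of the "dwil" subtree visits, in order: "dwiliclbil", "dwiliclsvog", "dwiliclsvogq", "dwiliclsz"
Position 4: dwiliclsz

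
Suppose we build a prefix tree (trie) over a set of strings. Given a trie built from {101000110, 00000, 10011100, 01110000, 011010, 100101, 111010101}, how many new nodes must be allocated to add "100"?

Every character of "100" already lies on an existing path (it is a prefix of some stored word).
No new nodes are needed: 0.

0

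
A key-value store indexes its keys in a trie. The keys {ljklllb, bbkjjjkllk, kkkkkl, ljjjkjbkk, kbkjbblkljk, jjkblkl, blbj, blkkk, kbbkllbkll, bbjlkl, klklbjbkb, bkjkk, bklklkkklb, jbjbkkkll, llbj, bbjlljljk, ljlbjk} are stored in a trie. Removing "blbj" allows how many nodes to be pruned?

2

A node on "blbj"'s path can go only if nothing else ends at it or branches off below it.
The suffix "bj" (2 nodes) is used only by "blbj"; the node for "bl" still has the child "k", so pruning stops there.
Nodes removed: 2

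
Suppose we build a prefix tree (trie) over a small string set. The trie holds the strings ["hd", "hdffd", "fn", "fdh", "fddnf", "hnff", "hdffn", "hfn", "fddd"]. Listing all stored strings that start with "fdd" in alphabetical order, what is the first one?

fddd

Words with prefix "fdd", in lexicographic order: "fddd", "fddnf"
Position 1: fddd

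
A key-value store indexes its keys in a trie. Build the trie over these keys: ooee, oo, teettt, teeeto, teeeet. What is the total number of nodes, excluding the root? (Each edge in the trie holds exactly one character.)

15

Count nodes per top-level branch (shared prefixes stored once):
  'o'-branch (oo, ooee): 4 nodes
  't'-branch (teeeet, teeeto, teettt): 11 nodes
Sum: 15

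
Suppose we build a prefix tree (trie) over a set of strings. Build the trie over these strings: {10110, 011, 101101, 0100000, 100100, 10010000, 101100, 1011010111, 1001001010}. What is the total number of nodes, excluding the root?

29

Insert word by word; a character creates a node only if that edge doesn't already exist:
  "10110" → 5 new (1, 0, 1, 1, 0)
  "011" → 3 new (0, 1, 1)
  "101101" → prefix "10110" already present; 1 new (1)
  "0100000" → prefix "01" already present; 5 new (0, 0, 0, 0, 0)
  "100100" → prefix "10" already present; 4 new (0, 1, 0, 0)
  "10010000" → prefix "100100" already present; 2 new (0, 0)
  "101100" → prefix "10110" already present; 1 new (0)
  "1011010111" → prefix "101101" already present; 4 new (0, 1, 1, 1)
  "1001001010" → prefix "100100" already present; 4 new (1, 0, 1, 0)
Total nodes = 5 + 3 + 1 + 5 + 4 + 2 + 1 + 4 + 4 = 29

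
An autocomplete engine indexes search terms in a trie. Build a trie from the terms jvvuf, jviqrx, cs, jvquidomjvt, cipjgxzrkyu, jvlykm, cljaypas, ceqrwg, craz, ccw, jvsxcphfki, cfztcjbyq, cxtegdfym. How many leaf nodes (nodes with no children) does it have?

13

A leaf is a node with no children — equivalently, the end of a word that is not a proper prefix of any other stored word.
Those words: "ccw", "ceqrwg", "cfztcjbyq", "cipjgxzrkyu", "cljaypas", "craz", "cs", "cxtegdfym", "jviqrx", "jvlykm", "jvquidomjvt", "jvsxcphfki", "jvvuf"
Leaf count: 13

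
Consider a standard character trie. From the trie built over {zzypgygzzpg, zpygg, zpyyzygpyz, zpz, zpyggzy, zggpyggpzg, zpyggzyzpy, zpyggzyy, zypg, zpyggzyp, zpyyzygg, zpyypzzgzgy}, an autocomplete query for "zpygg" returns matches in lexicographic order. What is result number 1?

zpygg

Words with prefix "zpygg", in lexicographic order: "zpygg", "zpyggzy", "zpyggzyp", "zpyggzyy", "zpyggzyzpy"
Position 1: zpygg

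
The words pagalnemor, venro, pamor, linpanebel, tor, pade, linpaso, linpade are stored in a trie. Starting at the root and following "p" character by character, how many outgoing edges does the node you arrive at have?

1

Follow the path "p" to its node, then look at its outgoing edges.
Characters that immediately follow "p" among the stored strings: {a}.
That node has 1 child edge.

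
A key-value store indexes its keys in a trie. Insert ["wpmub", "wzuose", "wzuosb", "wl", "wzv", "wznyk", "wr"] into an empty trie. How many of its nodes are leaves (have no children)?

7

A leaf is a node with no children — equivalently, the end of a word that is not a proper prefix of any other stored word.
Those words: "wl", "wpmub", "wr", "wznyk", "wzuosb", "wzuose", "wzv"
Leaf count: 7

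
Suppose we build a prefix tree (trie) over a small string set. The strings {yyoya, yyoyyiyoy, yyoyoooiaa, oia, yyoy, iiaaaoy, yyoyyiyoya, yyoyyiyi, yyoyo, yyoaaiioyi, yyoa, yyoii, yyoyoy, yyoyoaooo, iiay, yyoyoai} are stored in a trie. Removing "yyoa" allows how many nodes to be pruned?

Walk "yyoa" from the leaf back toward the root, removing each node that no remaining word uses.
Every node on "yyoa" is still needed (e.g. by "yyoaaiioyi"), so nothing is freed.
Nodes removed: 0

0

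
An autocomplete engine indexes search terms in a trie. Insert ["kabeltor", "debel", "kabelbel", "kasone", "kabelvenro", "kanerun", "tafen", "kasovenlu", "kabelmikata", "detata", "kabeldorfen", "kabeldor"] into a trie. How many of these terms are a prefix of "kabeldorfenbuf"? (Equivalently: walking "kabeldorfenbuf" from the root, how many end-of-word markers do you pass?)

2

Traverse "kabeldorfenbuf" character by character; count nodes along the way that are marked as word ends.
Prefixes of the query that are stored words: "kabeldor", "kabeldorfen"
Count: 2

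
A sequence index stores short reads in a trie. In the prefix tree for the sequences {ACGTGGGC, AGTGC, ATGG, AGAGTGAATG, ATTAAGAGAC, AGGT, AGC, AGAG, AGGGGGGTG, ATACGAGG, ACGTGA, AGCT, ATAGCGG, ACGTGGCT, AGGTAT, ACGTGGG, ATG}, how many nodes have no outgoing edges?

A leaf is a node with no children — equivalently, the end of a word that is not a proper prefix of any other stored word.
Those words: "ACGTGA", "ACGTGGCT", "ACGTGGGC", "AGAGTGAATG", "AGCT", "AGGGGGGTG", "AGGTAT", "AGTGC", "ATACGAGG", "ATAGCGG", "ATGG", "ATTAAGAGAC"
Leaf count: 12

12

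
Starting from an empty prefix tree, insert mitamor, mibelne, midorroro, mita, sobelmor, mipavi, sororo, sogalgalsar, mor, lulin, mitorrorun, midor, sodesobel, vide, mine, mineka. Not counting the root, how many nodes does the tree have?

73

Count nodes per top-level branch (shared prefixes stored once):
  'l'-branch (lulin): 5 nodes
  'm'-branch (mibelne, midor, midorroro, mine, mineka, mipavi, mita, mitamor, mitorrorun, mor): 36 nodes
  's'-branch (sobelmor, sodesobel, sogalgalsar, sororo): 28 nodes
  'v'-branch (vide): 4 nodes
Sum: 73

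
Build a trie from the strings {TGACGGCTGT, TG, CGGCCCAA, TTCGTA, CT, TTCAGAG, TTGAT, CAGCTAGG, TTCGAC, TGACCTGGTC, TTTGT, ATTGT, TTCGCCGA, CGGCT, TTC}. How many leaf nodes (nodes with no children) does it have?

13

A leaf is a node with no children — equivalently, the end of a word that is not a proper prefix of any other stored word.
Those words: "ATTGT", "CAGCTAGG", "CGGCCCAA", "CGGCT", "CT", "TGACCTGGTC", "TGACGGCTGT", "TTCAGAG", "TTCGAC", "TTCGCCGA", "TTCGTA", "TTGAT", "TTTGT"
Leaf count: 13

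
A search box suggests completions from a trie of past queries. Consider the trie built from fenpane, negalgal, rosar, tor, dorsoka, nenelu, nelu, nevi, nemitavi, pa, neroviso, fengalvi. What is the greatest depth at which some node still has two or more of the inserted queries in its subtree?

Look for the deepest trie node that still has at least two words in its subtree.
"fengalvi" and "fenpane" agree on "fen" (3 characters) before diverging; nothing deeper is shared.
Longest shared-prefix length: 3

3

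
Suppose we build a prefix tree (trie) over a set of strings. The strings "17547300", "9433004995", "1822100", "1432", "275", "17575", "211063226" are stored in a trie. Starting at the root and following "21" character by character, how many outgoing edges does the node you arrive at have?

1

Walk "21" from the root, arriving at one node.
Distinct next characters after "21": 1.
That node has 1 child edge.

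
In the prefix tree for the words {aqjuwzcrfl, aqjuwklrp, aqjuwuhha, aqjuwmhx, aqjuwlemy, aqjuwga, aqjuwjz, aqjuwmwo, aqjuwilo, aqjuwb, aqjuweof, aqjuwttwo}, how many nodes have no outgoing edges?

12

A leaf is a node with no children — equivalently, the end of a word that is not a proper prefix of any other stored word.
Those words: "aqjuwb", "aqjuweof", "aqjuwga", "aqjuwilo", "aqjuwjz", "aqjuwklrp", "aqjuwlemy", "aqjuwmhx", "aqjuwmwo", "aqjuwttwo", "aqjuwuhha", "aqjuwzcrfl"
Leaf count: 12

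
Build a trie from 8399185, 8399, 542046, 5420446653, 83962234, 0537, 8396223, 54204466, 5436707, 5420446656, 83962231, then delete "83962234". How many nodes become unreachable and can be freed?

1

After clearing the end-marker at "83962234", prune upward until reaching a node still needed by another word.
The suffix "4" (1 node) is used only by "83962234"; the node for "8396223" still has the child "1", so pruning stops there.
Nodes removed: 1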